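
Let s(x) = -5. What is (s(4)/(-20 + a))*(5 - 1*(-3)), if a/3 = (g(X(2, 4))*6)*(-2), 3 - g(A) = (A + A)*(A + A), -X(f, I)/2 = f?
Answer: -5/272 ≈ -0.018382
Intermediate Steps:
X(f, I) = -2*f
g(A) = 3 - 4*A² (g(A) = 3 - (A + A)*(A + A) = 3 - 2*A*2*A = 3 - 4*A²)
a = 2196 (a = 3*(((3 - 4*(-2*2)²)*6)*(-2)) = 3*(((3 - 4*(-4)²)*6)*(-2)) = 3*(((3 - 4*16)*6)*(-2)) = 3*(((3 - 64)*6)*(-2)) = 3*(-61*6*(-2)) = 3*(-366*(-2)) = 3*732 = 2196)
(s(4)/(-20 + a))*(5 - 1*(-3)) = (-5/(-20 + 2196))*(5 - 1*(-3)) = (-5/2176)*(5 + 3) = -5*1/2176*8 = -5/2176*8 = -5/272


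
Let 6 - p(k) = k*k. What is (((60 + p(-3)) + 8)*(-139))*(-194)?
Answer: 1752790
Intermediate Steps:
p(k) = 6 - k² (p(k) = 6 - k*k = 6 - k²)
(((60 + p(-3)) + 8)*(-139))*(-194) = (((60 + (6 - 1*(-3)²)) + 8)*(-139))*(-194) = (((60 + (6 - 1*9)) + 8)*(-139))*(-194) = (((60 + (6 - 9)) + 8)*(-139))*(-194) = (((60 - 3) + 8)*(-139))*(-194) = ((57 + 8)*(-139))*(-194) = (65*(-139))*(-194) = -9035*(-194) = 1752790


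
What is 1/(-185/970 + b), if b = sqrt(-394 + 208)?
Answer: -7178/7001665 - 37636*I*sqrt(186)/7001665 ≈ -0.0010252 - 0.073309*I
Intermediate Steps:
b = I*sqrt(186) (b = sqrt(-186) = I*sqrt(186) ≈ 13.638*I)
1/(-185/970 + b) = 1/(-185/970 + I*sqrt(186)) = 1/(-185*1/970 + I*sqrt(186)) = 1/(-37/194 + I*sqrt(186))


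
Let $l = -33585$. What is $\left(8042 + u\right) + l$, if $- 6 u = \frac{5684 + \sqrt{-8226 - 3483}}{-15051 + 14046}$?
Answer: $- \frac{77009303}{3015} + \frac{i \sqrt{1301}}{2010} \approx -25542.0 + 0.017945 i$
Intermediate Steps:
$u = \frac{2842}{3015} + \frac{i \sqrt{1301}}{2010}$ ($u = - \frac{\left(5684 + \sqrt{-8226 - 3483}\right) \frac{1}{-15051 + 14046}}{6} = - \frac{\left(5684 + \sqrt{-11709}\right) \frac{1}{-1005}}{6} = - \frac{\left(5684 + 3 i \sqrt{1301}\right) \left(- \frac{1}{1005}\right)}{6} = - \frac{- \frac{5684}{1005} - \frac{i \sqrt{1301}}{335}}{6} = \frac{2842}{3015} + \frac{i \sqrt{1301}}{2010} \approx 0.94262 + 0.017945 i$)
$\left(8042 + u\right) + l = \left(8042 + \left(\frac{2842}{3015} + \frac{i \sqrt{1301}}{2010}\right)\right) - 33585 = \left(\frac{24249472}{3015} + \frac{i \sqrt{1301}}{2010}\right) - 33585 = - \frac{77009303}{3015} + \frac{i \sqrt{1301}}{2010}$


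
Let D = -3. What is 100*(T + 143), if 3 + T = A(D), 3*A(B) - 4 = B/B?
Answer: 42500/3 ≈ 14167.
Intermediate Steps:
A(B) = 5/3 (A(B) = 4/3 + (B/B)/3 = 4/3 + (⅓)*1 = 4/3 + ⅓ = 5/3)
T = -4/3 (T = -3 + 5/3 = -4/3 ≈ -1.3333)
100*(T + 143) = 100*(-4/3 + 143) = 100*(425/3) = 42500/3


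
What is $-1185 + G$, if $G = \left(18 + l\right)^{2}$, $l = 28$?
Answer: $931$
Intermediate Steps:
$G = 2116$ ($G = \left(18 + 28\right)^{2} = 46^{2} = 2116$)
$-1185 + G = -1185 + 2116 = 931$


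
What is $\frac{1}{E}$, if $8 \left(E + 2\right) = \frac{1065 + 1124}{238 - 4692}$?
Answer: $- \frac{35632}{73453} \approx -0.4851$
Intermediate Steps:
$E = - \frac{73453}{35632}$ ($E = -2 + \frac{\left(1065 + 1124\right) \frac{1}{238 - 4692}}{8} = -2 + \frac{2189 \frac{1}{-4454}}{8} = -2 + \frac{2189 \left(- \frac{1}{4454}\right)}{8} = -2 + \frac{1}{8} \left(- \frac{2189}{4454}\right) = -2 - \frac{2189}{35632} = - \frac{73453}{35632} \approx -2.0614$)
$\frac{1}{E} = \frac{1}{- \frac{73453}{35632}} = - \frac{35632}{73453}$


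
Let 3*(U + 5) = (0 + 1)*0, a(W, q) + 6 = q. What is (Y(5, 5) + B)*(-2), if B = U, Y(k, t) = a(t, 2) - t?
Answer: 28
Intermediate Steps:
a(W, q) = -6 + q
U = -5 (U = -5 + ((0 + 1)*0)/3 = -5 + (1*0)/3 = -5 + (1/3)*0 = -5 + 0 = -5)
Y(k, t) = -4 - t (Y(k, t) = (-6 + 2) - t = -4 - t)
B = -5
(Y(5, 5) + B)*(-2) = ((-4 - 1*5) - 5)*(-2) = ((-4 - 5) - 5)*(-2) = (-9 - 5)*(-2) = -14*(-2) = 28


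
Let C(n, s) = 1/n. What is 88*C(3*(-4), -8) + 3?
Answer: -13/3 ≈ -4.3333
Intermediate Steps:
88*C(3*(-4), -8) + 3 = 88/((3*(-4))) + 3 = 88/(-12) + 3 = 88*(-1/12) + 3 = -22/3 + 3 = -13/3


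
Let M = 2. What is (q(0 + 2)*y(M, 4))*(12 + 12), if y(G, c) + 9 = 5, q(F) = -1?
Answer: 96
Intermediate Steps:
y(G, c) = -4 (y(G, c) = -9 + 5 = -4)
(q(0 + 2)*y(M, 4))*(12 + 12) = (-1*(-4))*(12 + 12) = 4*24 = 96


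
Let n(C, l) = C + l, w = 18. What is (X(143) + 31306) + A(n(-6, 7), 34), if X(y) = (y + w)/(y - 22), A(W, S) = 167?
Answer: 3808394/121 ≈ 31474.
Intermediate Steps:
X(y) = (18 + y)/(-22 + y) (X(y) = (y + 18)/(y - 22) = (18 + y)/(-22 + y))
(X(143) + 31306) + A(n(-6, 7), 34) = ((18 + 143)/(-22 + 143) + 31306) + 167 = (161/121 + 31306) + 167 = 3788187/121 + 167 = 3808394/121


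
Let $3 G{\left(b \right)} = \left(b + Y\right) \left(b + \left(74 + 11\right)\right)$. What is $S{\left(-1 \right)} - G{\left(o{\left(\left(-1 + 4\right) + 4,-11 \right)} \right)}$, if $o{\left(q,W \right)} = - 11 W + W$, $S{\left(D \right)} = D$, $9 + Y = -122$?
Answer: $1364$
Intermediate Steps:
$Y = -131$ ($Y = -9 - 122 = -131$)
$o{\left(q,W \right)} = - 10 W$
$G{\left(b \right)} = \frac{\left(-131 + b\right) \left(85 + b\right)}{3}$ ($G{\left(b \right)} = \frac{\left(b - 131\right) \left(b + \left(74 + 11\right)\right)}{3} = \frac{\left(-131 + b\right) \left(b + 85\right)}{3} = \frac{\left(-131 + b\right) \left(85 + b\right)}{3}$)
$S{\left(-1 \right)} - G{\left(o{\left(\left(-1 + 4\right) + 4,-11 \right)} \right)} = -1 - \left(- \frac{11135}{3} - \frac{46 \left(\left(-10\right) \left(-11\right)\right)}{3} + \frac{\left(\left(-10\right) \left(-11\right)\right)^{2}}{3}\right) = -1 - \left(- \frac{11135}{3} - \frac{5060}{3} + \frac{110^{2}}{3}\right) = -1 - \left(- \frac{11135}{3} - \frac{5060}{3} + \frac{1}{3} \cdot 12100\right) = -1 - \left(- \frac{11135}{3} - \frac{5060}{3} + \frac{12100}{3}\right) = -1 - -1365 = -1 + 1365 = 1364$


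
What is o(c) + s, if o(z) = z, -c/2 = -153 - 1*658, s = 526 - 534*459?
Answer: -242958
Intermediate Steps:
s = -244580 (s = 526 - 245106 = -244580)
c = 1622 (c = -2*(-153 - 1*658) = -2*(-153 - 658) = -2*(-811) = 1622)
o(c) + s = 1622 - 244580 = -242958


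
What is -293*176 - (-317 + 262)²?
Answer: -54593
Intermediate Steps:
-293*176 - (-317 + 262)² = -51568 - 1*(-55)² = -51568 - 1*3025 = -51568 - 3025 = -54593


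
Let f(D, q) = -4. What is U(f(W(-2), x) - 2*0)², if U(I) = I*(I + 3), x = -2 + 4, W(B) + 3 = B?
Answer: 16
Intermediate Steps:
W(B) = -3 + B
x = 2
U(I) = I*(3 + I)
U(f(W(-2), x) - 2*0)² = ((-4 - 2*0)*(3 + (-4 - 2*0)))² = ((-4 + 0)*(3 + (-4 + 0)))² = (-4*(3 - 4))² = (-4*(-1))² = 4² = 16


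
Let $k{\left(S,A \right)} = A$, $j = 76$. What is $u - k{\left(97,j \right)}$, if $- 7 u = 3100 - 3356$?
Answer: $- \frac{276}{7} \approx -39.429$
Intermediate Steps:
$u = \frac{256}{7}$ ($u = - \frac{3100 - 3356}{7} = \left(- \frac{1}{7}\right) \left(-256\right) = \frac{256}{7} \approx 36.571$)
$u - k{\left(97,j \right)} = \frac{256}{7} - 76 = - \frac{276}{7}$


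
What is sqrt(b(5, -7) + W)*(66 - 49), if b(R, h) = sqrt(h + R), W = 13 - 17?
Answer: 17*sqrt(-4 + I*sqrt(2)) ≈ 5.9213 + 34.512*I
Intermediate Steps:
W = -4
b(R, h) = sqrt(R + h)
sqrt(b(5, -7) + W)*(66 - 49) = sqrt(sqrt(5 - 7) - 4)*(66 - 49) = sqrt(sqrt(-2) - 4)*17 = sqrt(I*sqrt(2) - 4)*17 = sqrt(-4 + I*sqrt(2))*17 = 17*sqrt(-4 + I*sqrt(2))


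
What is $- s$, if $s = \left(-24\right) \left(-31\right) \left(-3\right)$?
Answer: $2232$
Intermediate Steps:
$s = -2232$ ($s = 744 \left(-3\right) = -2232$)
$- s = \left(-1\right) \left(-2232\right) = 2232$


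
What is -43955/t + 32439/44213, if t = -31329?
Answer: 50163794/23477103 ≈ 2.1367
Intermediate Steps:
-43955/t + 32439/44213 = -43955/(-31329) + 32439/44213 = -43955*(-1/31329) + 32439*(1/44213) = 745/531 + 32439/44213 = 50163794/23477103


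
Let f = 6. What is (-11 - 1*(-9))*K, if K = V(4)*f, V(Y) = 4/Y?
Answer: -12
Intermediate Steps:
K = 6 (K = (4/4)*6 = (4*(1/4))*6 = 1*6 = 6)
(-11 - 1*(-9))*K = (-11 - 1*(-9))*6 = (-11 + 9)*6 = -2*6 = -12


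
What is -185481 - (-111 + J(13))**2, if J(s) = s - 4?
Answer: -195885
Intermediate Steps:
J(s) = -4 + s
-185481 - (-111 + J(13))**2 = -185481 - (-111 + (-4 + 13))**2 = -185481 - (-111 + 9)**2 = -185481 - 1*(-102)**2 = -185481 - 1*10404 = -185481 - 10404 = -195885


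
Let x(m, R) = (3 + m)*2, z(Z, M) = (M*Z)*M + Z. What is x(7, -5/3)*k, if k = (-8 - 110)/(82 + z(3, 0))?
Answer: -472/17 ≈ -27.765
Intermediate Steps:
z(Z, M) = Z + Z*M**2 (z(Z, M) = Z*M**2 + Z = Z + Z*M**2)
k = -118/85 (k = (-8 - 110)/(82 + 3*(1 + 0**2)) = -118/(82 + 3*(1 + 0)) = -118/(82 + 3*1) = -118/(82 + 3) = -118/85 ≈ -1.3882)
x(m, R) = 6 + 2*m
x(7, -5/3)*k = (6 + 2*7)*(-118/85) = (6 + 14)*(-118/85) = 20*(-118/85) = -472/17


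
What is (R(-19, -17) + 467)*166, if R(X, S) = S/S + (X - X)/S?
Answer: 77688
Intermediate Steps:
R(X, S) = 1 (R(X, S) = 1 + 0/S = 1 + 0 = 1)
(R(-19, -17) + 467)*166 = (1 + 467)*166 = 468*166 = 77688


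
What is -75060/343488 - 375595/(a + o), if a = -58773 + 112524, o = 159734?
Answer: -2417275991/1222158928 ≈ -1.9779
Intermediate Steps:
a = 53751
-75060/343488 - 375595/(a + o) = -75060/343488 - 375595/(53751 + 159734) = -75060*1/343488 - 375595/213485 = -6255/28624 - 375595*1/213485 = -6255/28624 - 75119/42697 = -2417275991/1222158928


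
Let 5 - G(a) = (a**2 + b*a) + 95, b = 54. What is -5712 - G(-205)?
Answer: 25333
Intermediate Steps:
G(a) = -90 - a**2 - 54*a (G(a) = 5 - ((a**2 + 54*a) + 95) = 5 - (95 + a**2 + 54*a) = 5 + (-95 - a**2 - 54*a) = -90 - a**2 - 54*a)
-5712 - G(-205) = -5712 - (-90 - 1*(-205)**2 - 54*(-205)) = -5712 - (-90 - 1*42025 + 11070) = -5712 - (-90 - 42025 + 11070) = -5712 - 1*(-31045) = -5712 + 31045 = 25333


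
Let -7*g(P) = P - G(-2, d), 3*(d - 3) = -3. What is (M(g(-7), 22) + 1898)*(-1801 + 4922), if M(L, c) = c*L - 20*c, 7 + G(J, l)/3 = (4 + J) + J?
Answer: 4413094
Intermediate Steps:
d = 2 (d = 3 + (⅓)*(-3) = 3 - 1 = 2)
G(J, l) = -9 + 6*J (G(J, l) = -21 + 3*((4 + J) + J) = -21 + 3*(4 + 2*J) = -21 + (12 + 6*J) = -9 + 6*J)
g(P) = -3 - P/7 (g(P) = -(P - (-9 + 6*(-2)))/7 = -(P - (-9 - 12))/7 = -(P - 1*(-21))/7 = -(P + 21)/7 = -(21 + P)/7 = -3 - P/7)
M(L, c) = -20*c + L*c (M(L, c) = L*c - 20*c = -20*c + L*c)
(M(g(-7), 22) + 1898)*(-1801 + 4922) = (22*(-20 + (-3 - ⅐*(-7))) + 1898)*(-1801 + 4922) = (22*(-20 + (-3 + 1)) + 1898)*3121 = (22*(-20 - 2) + 1898)*3121 = (22*(-22) + 1898)*3121 = (-484 + 1898)*3121 = 1414*3121 = 4413094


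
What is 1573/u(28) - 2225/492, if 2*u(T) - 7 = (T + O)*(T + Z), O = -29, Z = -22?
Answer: 1545607/492 ≈ 3141.5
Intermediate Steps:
u(T) = 7/2 + (-29 + T)*(-22 + T)/2 (u(T) = 7/2 + ((T - 29)*(T - 22))/2 = 7/2 + ((-29 + T)*(-22 + T))/2 = 7/2 + (-29 + T)*(-22 + T)/2)
1573/u(28) - 2225/492 = 1573/(645/2 + (1/2)*28**2 - 51/2*28) - 2225/492 = 1573/(645/2 + (1/2)*784 - 714) - 2225*1/492 = 1573/(645/2 + 392 - 714) - 2225/492 = 1573/(1/2) - 2225/492 = 1573*2 - 2225/492 = 3146 - 2225/492 = 1545607/492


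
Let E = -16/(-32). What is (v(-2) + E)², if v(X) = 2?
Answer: 25/4 ≈ 6.2500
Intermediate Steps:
E = ½ (E = -16*(-1/32) = ½ ≈ 0.50000)
(v(-2) + E)² = (2 + ½)² = (5/2)² = 25/4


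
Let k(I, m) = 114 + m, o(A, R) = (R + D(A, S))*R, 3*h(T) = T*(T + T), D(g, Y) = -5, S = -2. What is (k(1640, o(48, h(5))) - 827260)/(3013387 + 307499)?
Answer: -3721282/14943987 ≈ -0.24902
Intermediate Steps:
h(T) = 2*T²/3 (h(T) = (T*(T + T))/3 = (T*(2*T))/3 = (2*T²)/3 = 2*T²/3)
o(A, R) = R*(-5 + R) (o(A, R) = (R - 5)*R = (-5 + R)*R = R*(-5 + R))
(k(1640, o(48, h(5))) - 827260)/(3013387 + 307499) = ((114 + ((⅔)*5²)*(-5 + (⅔)*5²)) - 827260)/(3013387 + 307499) = ((114 + ((⅔)*25)*(-5 + (⅔)*25)) - 827260)/3320886 = ((114 + 50*(-5 + 50/3)/3) - 827260)*(1/3320886) = ((114 + (50/3)*(35/3)) - 827260)*(1/3320886) = ((114 + 1750/9) - 827260)*(1/3320886) = (2776/9 - 827260)*(1/3320886) = -7442564/9*1/3320886 = -3721282/14943987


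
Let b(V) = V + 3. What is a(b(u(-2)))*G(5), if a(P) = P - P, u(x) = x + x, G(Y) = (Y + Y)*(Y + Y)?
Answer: 0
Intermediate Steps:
G(Y) = 4*Y**2 (G(Y) = (2*Y)*(2*Y) = 4*Y**2)
u(x) = 2*x
b(V) = 3 + V
a(P) = 0
a(b(u(-2)))*G(5) = 0*(4*5**2) = 0*(4*25) = 0*100 = 0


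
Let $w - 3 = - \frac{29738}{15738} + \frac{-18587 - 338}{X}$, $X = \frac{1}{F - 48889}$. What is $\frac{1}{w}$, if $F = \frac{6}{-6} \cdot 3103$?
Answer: $\frac{7869}{7742691542138} \approx 1.0163 \cdot 10^{-9}$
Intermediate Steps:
$F = -3103$ ($F = 6 \left(- \frac{1}{6}\right) 3103 = \left(-1\right) 3103 = -3103$)
$X = - \frac{1}{51992}$ ($X = \frac{1}{-3103 - 48889} = \frac{1}{-51992} = - \frac{1}{51992} \approx -1.9234 \cdot 10^{-5}$)
$w = \frac{7742691542138}{7869}$ ($w = 3 - \left(\frac{14869}{7869} - \frac{-18587 - 338}{- \frac{1}{51992}}\right) = 3 - - \frac{7742691518531}{7869} = 3 + \left(- \frac{14869}{7869} + 983948600\right) = 3 + \frac{7742691518531}{7869} = \frac{7742691542138}{7869} \approx 9.8395 \cdot 10^{8}$)
$\frac{1}{w} = \frac{1}{\frac{7742691542138}{7869}} = \frac{7869}{7742691542138}$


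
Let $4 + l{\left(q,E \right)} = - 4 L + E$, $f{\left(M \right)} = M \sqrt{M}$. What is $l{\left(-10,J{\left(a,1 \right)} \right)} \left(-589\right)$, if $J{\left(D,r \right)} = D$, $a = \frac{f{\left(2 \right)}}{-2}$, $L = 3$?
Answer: $9424 + 589 \sqrt{2} \approx 10257.0$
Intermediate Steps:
$f{\left(M \right)} = M^{\frac{3}{2}}$
$a = - \sqrt{2}$ ($a = \frac{2^{\frac{3}{2}}}{-2} = 2 \sqrt{2} \left(- \frac{1}{2}\right) = - \sqrt{2} \approx -1.4142$)
$l{\left(q,E \right)} = -16 + E$ ($l{\left(q,E \right)} = -4 + \left(\left(-4\right) 3 + E\right) = -4 + \left(-12 + E\right) = -16 + E$)
$l{\left(-10,J{\left(a,1 \right)} \right)} \left(-589\right) = \left(-16 - \sqrt{2}\right) \left(-589\right) = 9424 + 589 \sqrt{2}$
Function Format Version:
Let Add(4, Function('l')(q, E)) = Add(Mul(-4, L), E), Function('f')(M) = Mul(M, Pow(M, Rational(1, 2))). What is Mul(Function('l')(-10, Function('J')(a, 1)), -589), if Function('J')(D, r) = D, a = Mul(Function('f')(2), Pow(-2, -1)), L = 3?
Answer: Add(9424, Mul(589, Pow(2, Rational(1, 2)))) ≈ 10257.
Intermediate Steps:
Function('f')(M) = Pow(M, Rational(3, 2))
a = Mul(-1, Pow(2, Rational(1, 2))) (a = Mul(Pow(2, Rational(3, 2)), Pow(-2, -1)) = Mul(Mul(2, Pow(2, Rational(1, 2))), Rational(-1, 2)) = Mul(-1, Pow(2, Rational(1, 2))) ≈ -1.4142)
Function('l')(q, E) = Add(-16, E) (Function('l')(q, E) = Add(-4, Add(Mul(-4, 3), E)) = Add(-4, Add(-12, E)) = Add(-16, E))
Mul(Function('l')(-10, Function('J')(a, 1)), -589) = Mul(Add(-16, Mul(-1, Pow(2, Rational(1, 2)))), -589) = Add(9424, Mul(589, Pow(2, Rational(1, 2))))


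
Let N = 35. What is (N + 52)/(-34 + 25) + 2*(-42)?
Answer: -281/3 ≈ -93.667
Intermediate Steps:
(N + 52)/(-34 + 25) + 2*(-42) = (35 + 52)/(-34 + 25) + 2*(-42) = 87/(-9) - 84 = 87*(-1/9) - 84 = -29/3 - 84 = -281/3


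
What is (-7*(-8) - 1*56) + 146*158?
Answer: 23068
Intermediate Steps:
(-7*(-8) - 1*56) + 146*158 = (56 - 56) + 23068 = 0 + 23068 = 23068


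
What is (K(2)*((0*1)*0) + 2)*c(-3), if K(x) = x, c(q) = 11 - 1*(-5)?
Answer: 32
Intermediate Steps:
c(q) = 16 (c(q) = 11 + 5 = 16)
(K(2)*((0*1)*0) + 2)*c(-3) = (2*((0*1)*0) + 2)*16 = (2*(0*0) + 2)*16 = (2*0 + 2)*16 = (0 + 2)*16 = 2*16 = 32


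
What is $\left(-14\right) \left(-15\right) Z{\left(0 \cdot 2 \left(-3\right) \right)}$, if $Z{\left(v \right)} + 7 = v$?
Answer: $-1470$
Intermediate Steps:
$Z{\left(v \right)} = -7 + v$
$\left(-14\right) \left(-15\right) Z{\left(0 \cdot 2 \left(-3\right) \right)} = \left(-14\right) \left(-15\right) \left(-7 + 0 \cdot 2 \left(-3\right)\right) = 210 \left(-7 + 0 \left(-3\right)\right) = 210 \left(-7 + 0\right) = 210 \left(-7\right) = -1470$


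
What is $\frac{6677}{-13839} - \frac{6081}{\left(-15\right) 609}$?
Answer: $\frac{367628}{2006655} \approx 0.1832$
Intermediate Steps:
$\frac{6677}{-13839} - \frac{6081}{\left(-15\right) 609} = 6677 \left(- \frac{1}{13839}\right) - \frac{6081}{-9135} = - \frac{6677}{13839} - - \frac{2027}{3045} = - \frac{6677}{13839} + \frac{2027}{3045} = \frac{367628}{2006655}$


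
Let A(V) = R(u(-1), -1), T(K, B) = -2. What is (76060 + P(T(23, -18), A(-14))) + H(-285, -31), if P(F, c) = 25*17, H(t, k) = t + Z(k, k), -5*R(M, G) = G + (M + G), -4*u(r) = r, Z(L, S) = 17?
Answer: 76217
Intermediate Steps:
u(r) = -r/4
R(M, G) = -2*G/5 - M/5 (R(M, G) = -(G + (M + G))/5 = -(G + (G + M))/5 = -(M + 2*G)/5 = -2*G/5 - M/5)
A(V) = 7/20 (A(V) = -⅖*(-1) - (-1)*(-1)/20 = ⅖ - ⅕*¼ = ⅖ - 1/20 = 7/20)
H(t, k) = 17 + t (H(t, k) = t + 17 = 17 + t)
P(F, c) = 425
(76060 + P(T(23, -18), A(-14))) + H(-285, -31) = (76060 + 425) + (17 - 285) = 76485 - 268 = 76217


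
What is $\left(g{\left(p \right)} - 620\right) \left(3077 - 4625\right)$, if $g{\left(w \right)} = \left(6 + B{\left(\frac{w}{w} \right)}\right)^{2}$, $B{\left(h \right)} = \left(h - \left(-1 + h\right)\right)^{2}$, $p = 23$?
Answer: $883908$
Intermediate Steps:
$B{\left(h \right)} = 1$ ($B{\left(h \right)} = 1^{2} = 1$)
$g{\left(w \right)} = 49$ ($g{\left(w \right)} = \left(6 + 1\right)^{2} = 7^{2} = 49$)
$\left(g{\left(p \right)} - 620\right) \left(3077 - 4625\right) = \left(49 - 620\right) \left(3077 - 4625\right) = \left(-571\right) \left(-1548\right) = 883908$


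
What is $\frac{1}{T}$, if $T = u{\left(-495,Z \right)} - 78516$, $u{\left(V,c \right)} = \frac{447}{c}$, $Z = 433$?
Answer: $- \frac{433}{33996981} \approx -1.2736 \cdot 10^{-5}$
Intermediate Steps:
$T = - \frac{33996981}{433}$ ($T = \frac{447}{433} - 78516 = - \frac{33996981}{433} \approx -78515.0$)
$\frac{1}{T} = \frac{1}{- \frac{33996981}{433}} = - \frac{433}{33996981}$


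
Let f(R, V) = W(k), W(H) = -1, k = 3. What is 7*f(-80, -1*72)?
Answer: -7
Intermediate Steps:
f(R, V) = -1
7*f(-80, -1*72) = 7*(-1) = -7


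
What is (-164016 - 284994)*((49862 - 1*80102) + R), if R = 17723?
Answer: 5620258170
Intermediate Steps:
(-164016 - 284994)*((49862 - 1*80102) + R) = (-164016 - 284994)*((49862 - 1*80102) + 17723) = -449010*((49862 - 80102) + 17723) = -449010*(-30240 + 17723) = -449010*(-12517) = 5620258170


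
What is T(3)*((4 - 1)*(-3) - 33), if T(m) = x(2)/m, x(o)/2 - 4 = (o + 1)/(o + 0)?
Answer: -154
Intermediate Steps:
x(o) = 8 + 2*(1 + o)/o (x(o) = 8 + 2*((o + 1)/(o + 0)) = 8 + 2*((1 + o)/o) = 8 + 2*(1 + o)/o)
T(m) = 11/m (T(m) = (10 + 2/2)/m = (10 + 2*(½))/m = (10 + 1)/m = 11/m)
T(3)*((4 - 1)*(-3) - 33) = (11/3)*((4 - 1)*(-3) - 33) = (11*(⅓))*(3*(-3) - 33) = 11*(-9 - 33)/3 = (11/3)*(-42) = -154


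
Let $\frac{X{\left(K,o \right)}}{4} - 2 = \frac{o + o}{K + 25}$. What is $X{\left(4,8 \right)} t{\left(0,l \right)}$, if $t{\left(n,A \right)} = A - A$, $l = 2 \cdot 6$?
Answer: $0$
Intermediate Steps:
$X{\left(K,o \right)} = 8 + \frac{8 o}{25 + K}$ ($X{\left(K,o \right)} = 8 + 4 \frac{o + o}{K + 25} = 8 + 4 \frac{2 o}{25 + K} = 8 + \frac{8 o}{25 + K}$)
$l = 12$
$t{\left(n,A \right)} = 0$
$X{\left(4,8 \right)} t{\left(0,l \right)} = \frac{8 \left(25 + 4 + 8\right)}{25 + 4} \cdot 0 = 8 \cdot \frac{1}{29} \cdot 37 \cdot 0 = \frac{296}{29} \cdot 0 = 0$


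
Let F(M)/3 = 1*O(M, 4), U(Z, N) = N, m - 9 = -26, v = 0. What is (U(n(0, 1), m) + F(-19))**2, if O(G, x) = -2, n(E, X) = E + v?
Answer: 529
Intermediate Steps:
m = -17 (m = 9 - 26 = -17)
n(E, X) = E (n(E, X) = E + 0 = E)
F(M) = -6 (F(M) = 3*(1*(-2)) = 3*(-2) = -6)
(U(n(0, 1), m) + F(-19))**2 = (-17 - 6)**2 = (-23)**2 = 529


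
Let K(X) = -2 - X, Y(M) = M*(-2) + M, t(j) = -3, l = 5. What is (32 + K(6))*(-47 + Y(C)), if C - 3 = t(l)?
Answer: -1128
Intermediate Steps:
C = 0 (C = 3 - 3 = 0)
Y(M) = -M (Y(M) = -2*M + M = -M)
(32 + K(6))*(-47 + Y(C)) = (32 + (-2 - 1*6))*(-47 - 1*0) = (32 + (-2 - 6))*(-47 + 0) = (32 - 8)*(-47) = 24*(-47) = -1128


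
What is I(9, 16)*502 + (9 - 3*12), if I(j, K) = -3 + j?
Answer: 2985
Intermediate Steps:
I(9, 16)*502 + (9 - 3*12) = (-3 + 9)*502 + (9 - 3*12) = 6*502 + (9 - 36) = 3012 - 27 = 2985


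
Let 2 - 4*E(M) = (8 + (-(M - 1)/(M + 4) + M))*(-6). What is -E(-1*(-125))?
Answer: -8538/43 ≈ -198.56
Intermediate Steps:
E(M) = 25/2 + 3*M/2 - 3*(-1 + M)/(2*(4 + M)) (E(M) = 1/2 - (8 + (-(M - 1)/(M + 4) + M))*(-6)/4 = 1/2 - (8 + (-(-1 + M)/(4 + M) + M))*(-6)/4 = 1/2 - (8 + (M - (-1 + M)/(4 + M)))*(-6)/4 = 1/2 - (8 + M - (-1 + M)/(4 + M))*(-6)/4 = 1/2 - (-48 - 6*M + 6*(-1 + M)/(4 + M))/4 = 1/2 + (12 + 3*M/2 - 3*(-1 + M)/(2*(4 + M))) = 25/2 + 3*M/2 - 3*(-1 + M)/(2*(4 + M)))
-E(-1*(-125)) = -(103 + 3*(-1*(-125))**2 + 34*(-1*(-125)))/(2*(4 - 1*(-125))) = -(103 + 3*125**2 + 34*125)/(2*(4 + 125)) = -(103 + 3*15625 + 4250)/(2*129) = -(103 + 46875 + 4250)/(2*129) = -51228/(2*129) = -1*8538/43 = -8538/43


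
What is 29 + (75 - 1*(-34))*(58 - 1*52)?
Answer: 683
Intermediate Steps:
29 + (75 - 1*(-34))*(58 - 1*52) = 29 + (75 + 34)*(58 - 52) = 29 + 109*6 = 29 + 654 = 683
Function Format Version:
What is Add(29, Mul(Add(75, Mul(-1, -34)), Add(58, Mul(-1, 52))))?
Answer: 683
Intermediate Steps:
Add(29, Mul(Add(75, Mul(-1, -34)), Add(58, Mul(-1, 52)))) = Add(29, Mul(Add(75, 34), Add(58, -52))) = Add(29, Mul(109, 6)) = Add(29, 654) = 683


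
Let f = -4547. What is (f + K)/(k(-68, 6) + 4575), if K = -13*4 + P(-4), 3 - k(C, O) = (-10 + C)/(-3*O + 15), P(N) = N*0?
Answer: -4599/4552 ≈ -1.0103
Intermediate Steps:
P(N) = 0
k(C, O) = 3 - (-10 + C)/(15 - 3*O) (k(C, O) = 3 - (-10 + C)/(-3*O + 15) = 3 - (-10 + C)/(15 - 3*O))
K = -52 (K = -13*4 + 0 = -52 + 0 = -52)
(f + K)/(k(-68, 6) + 4575) = (-4547 - 52)/((-55 - 68 + 9*6)/(3*(-5 + 6)) + 4575) = -4599/((1/3)*(-55 - 68 + 54)/1 + 4575) = -4599/((1/3)*1*(-69) + 4575) = -4599/(-23 + 4575) = -4599/4552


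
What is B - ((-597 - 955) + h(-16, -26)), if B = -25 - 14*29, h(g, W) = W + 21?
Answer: 1126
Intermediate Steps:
h(g, W) = 21 + W
B = -431 (B = -25 - 406 = -431)
B - ((-597 - 955) + h(-16, -26)) = -431 - ((-597 - 955) + (21 - 26)) = -431 - (-1552 - 5) = -431 - 1*(-1557) = -431 + 1557 = 1126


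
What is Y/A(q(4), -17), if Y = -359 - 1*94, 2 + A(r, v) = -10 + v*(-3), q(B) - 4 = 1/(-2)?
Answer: -151/13 ≈ -11.615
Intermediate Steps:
q(B) = 7/2 (q(B) = 4 + 1/(-2) = 4 - ½ = 7/2)
A(r, v) = -12 - 3*v (A(r, v) = -2 + (-10 + v*(-3)) = -2 + (-10 - 3*v) = -12 - 3*v)
Y = -453 (Y = -359 - 94 = -453)
Y/A(q(4), -17) = -453/(-12 - 3*(-17)) = -453/(-12 + 51) = -453/39 = -453*1/39 = -151/13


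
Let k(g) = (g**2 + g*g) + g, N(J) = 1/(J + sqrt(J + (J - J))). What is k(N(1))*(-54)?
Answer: -54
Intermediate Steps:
N(J) = 1/(J + sqrt(J)) (N(J) = 1/(J + sqrt(J + 0)) = 1/(J + sqrt(J)))
k(g) = g + 2*g**2 (k(g) = (g**2 + g**2) + g = 2*g**2 + g = g + 2*g**2)
k(N(1))*(-54) = ((1 + 2/(1 + sqrt(1)))/(1 + sqrt(1)))*(-54) = ((1 + 2/(1 + 1))/(1 + 1))*(-54) = ((1 + 2/2)/2)*(-54) = ((1 + 2*(1/2))/2)*(-54) = ((1 + 1)/2)*(-54) = ((1/2)*2)*(-54) = 1*(-54) = -54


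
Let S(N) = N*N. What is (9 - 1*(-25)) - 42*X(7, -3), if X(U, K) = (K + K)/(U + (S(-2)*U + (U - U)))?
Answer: 206/5 ≈ 41.200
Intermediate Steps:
S(N) = N²
X(U, K) = 2*K/(5*U) (X(U, K) = (K + K)/(U + ((-2)²*U + (U - U))) = (2*K)/(U + (4*U + 0)) = (2*K)/(U + 4*U) = (2*K)/((5*U)) = (2*K)*(1/(5*U)) = 2*K/(5*U))
(9 - 1*(-25)) - 42*X(7, -3) = (9 - 1*(-25)) - 84*(-3)/(5*7) = (9 + 25) - 84*(-3)/(5*7) = 34 - 42*(-6/35) = 34 + 36/5 = 206/5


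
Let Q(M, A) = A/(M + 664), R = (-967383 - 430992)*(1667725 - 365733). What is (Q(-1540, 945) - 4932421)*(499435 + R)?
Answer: 2622255060814195055555/292 ≈ 8.9803e+18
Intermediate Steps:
R = -1820673063000 (R = -1398375*1301992 = -1820673063000)
Q(M, A) = A/(664 + M)
(Q(-1540, 945) - 4932421)*(499435 + R) = (945/(664 - 1540) - 4932421)*(499435 - 1820673063000) = (945/(-876) - 4932421)*(-1820672563565) = (945*(-1/876) - 4932421)*(-1820672563565) = (-315/292 - 4932421)*(-1820672563565) = -1440267247/292*(-1820672563565) = 2622255060814195055555/292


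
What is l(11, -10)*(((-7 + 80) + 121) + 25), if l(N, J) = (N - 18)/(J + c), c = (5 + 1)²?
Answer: -1533/26 ≈ -58.962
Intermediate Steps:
c = 36 (c = 6² = 36)
l(N, J) = (-18 + N)/(36 + J) (l(N, J) = (N - 18)/(J + 36) = (-18 + N)/(36 + J))
l(11, -10)*(((-7 + 80) + 121) + 25) = ((-18 + 11)/(36 - 10))*(((-7 + 80) + 121) + 25) = (-7/26)*((73 + 121) + 25) = ((1/26)*(-7))*(194 + 25) = -7/26*219 = -1533/26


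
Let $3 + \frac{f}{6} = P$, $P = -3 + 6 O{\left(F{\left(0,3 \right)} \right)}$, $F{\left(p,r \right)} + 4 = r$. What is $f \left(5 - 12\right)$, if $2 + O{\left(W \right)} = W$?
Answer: $1008$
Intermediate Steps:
$F{\left(p,r \right)} = -4 + r$
$O{\left(W \right)} = -2 + W$
$P = -21$ ($P = -3 + 6 \left(-2 + \left(-4 + 3\right)\right) = -3 + 6 \left(-2 - 1\right) = -3 + 6 \left(-3\right) = -3 - 18 = -21$)
$f = -144$ ($f = -18 + 6 \left(-21\right) = -18 - 126 = -144$)
$f \left(5 - 12\right) = - 144 \left(5 - 12\right) = \left(-144\right) \left(-7\right) = 1008$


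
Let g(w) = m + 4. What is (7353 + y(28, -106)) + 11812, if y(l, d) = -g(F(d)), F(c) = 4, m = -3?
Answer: 19164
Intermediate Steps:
g(w) = 1 (g(w) = -3 + 4 = 1)
y(l, d) = -1 (y(l, d) = -1*1 = -1)
(7353 + y(28, -106)) + 11812 = (7353 - 1) + 11812 = 7352 + 11812 = 19164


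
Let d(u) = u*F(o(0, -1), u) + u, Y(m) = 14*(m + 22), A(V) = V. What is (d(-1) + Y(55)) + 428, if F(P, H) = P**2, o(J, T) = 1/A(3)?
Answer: 13544/9 ≈ 1504.9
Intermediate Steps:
o(J, T) = 1/3
Y(m) = 308 + 14*m (Y(m) = 14*(22 + m) = 308 + 14*m)
d(u) = 10*u/9 (d(u) = u*(1/3)**2 + u = u*(1/9) + u = u/9 + u = 10*u/9)
(d(-1) + Y(55)) + 428 = ((10/9)*(-1) + (308 + 14*55)) + 428 = (-10/9 + (308 + 770)) + 428 = (-10/9 + 1078) + 428 = 9692/9 + 428 = 13544/9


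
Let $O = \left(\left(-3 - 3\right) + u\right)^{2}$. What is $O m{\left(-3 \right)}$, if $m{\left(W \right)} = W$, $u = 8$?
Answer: $-12$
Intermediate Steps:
$O = 4$ ($O = \left(\left(-3 - 3\right) + 8\right)^{2} = \left(-6 + 8\right)^{2} = 2^{2} = 4$)
$O m{\left(-3 \right)} = 4 \left(-3\right) = -12$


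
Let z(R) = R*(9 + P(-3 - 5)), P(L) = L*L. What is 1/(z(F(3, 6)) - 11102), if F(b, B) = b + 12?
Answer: -1/10007 ≈ -9.9930e-5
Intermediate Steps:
P(L) = L²
F(b, B) = 12 + b
z(R) = 73*R (z(R) = R*(9 + (-3 - 5)²) = R*(9 + (-8)²) = R*(9 + 64) = R*73 = 73*R)
1/(z(F(3, 6)) - 11102) = 1/(73*(12 + 3) - 11102) = 1/(73*15 - 11102) = 1/(1095 - 11102) = 1/(-10007) = -1/10007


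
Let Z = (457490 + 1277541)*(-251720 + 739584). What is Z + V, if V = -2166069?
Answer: 846456997715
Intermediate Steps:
Z = 846459163784 (Z = 1735031*487864 = 846459163784)
Z + V = 846459163784 - 2166069 = 846456997715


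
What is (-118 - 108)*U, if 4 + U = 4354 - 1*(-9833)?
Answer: -3205358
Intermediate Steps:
U = 14183 (U = -4 + (4354 - 1*(-9833)) = -4 + (4354 + 9833) = -4 + 14187 = 14183)
(-118 - 108)*U = (-118 - 108)*14183 = -226*14183 = -3205358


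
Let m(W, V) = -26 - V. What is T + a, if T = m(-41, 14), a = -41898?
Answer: -41938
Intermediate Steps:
T = -40 (T = -26 - 1*14 = -26 - 14 = -40)
T + a = -40 - 41898 = -41938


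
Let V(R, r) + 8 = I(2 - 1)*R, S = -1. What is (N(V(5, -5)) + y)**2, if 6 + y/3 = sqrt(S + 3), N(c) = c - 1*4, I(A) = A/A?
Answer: 643 - 150*sqrt(2) ≈ 430.87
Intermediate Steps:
I(A) = 1
V(R, r) = -8 + R (V(R, r) = -8 + 1*R = -8 + R)
N(c) = -4 + c (N(c) = c - 4 = -4 + c)
y = -18 + 3*sqrt(2) (y = -18 + 3*sqrt(-1 + 3) = -18 + 3*sqrt(2) ≈ -13.757)
(N(V(5, -5)) + y)**2 = ((-4 + (-8 + 5)) + (-18 + 3*sqrt(2)))**2 = ((-4 - 3) + (-18 + 3*sqrt(2)))**2 = (-7 + (-18 + 3*sqrt(2)))**2 = (-25 + 3*sqrt(2))**2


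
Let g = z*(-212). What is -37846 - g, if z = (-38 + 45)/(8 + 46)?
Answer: -1021100/27 ≈ -37819.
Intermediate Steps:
z = 7/54 ≈ 0.12963
g = -742/27 (g = (7/54)*(-212) = -742/27 ≈ -27.481)
-37846 - g = -37846 - 1*(-742/27) = -37846 + 742/27 = -1021100/27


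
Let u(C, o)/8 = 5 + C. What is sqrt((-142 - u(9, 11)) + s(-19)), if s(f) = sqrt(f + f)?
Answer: sqrt(-254 + I*sqrt(38)) ≈ 0.1934 + 15.939*I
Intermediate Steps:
u(C, o) = 40 + 8*C (u(C, o) = 8*(5 + C) = 40 + 8*C)
s(f) = sqrt(2)*sqrt(f) (s(f) = sqrt(2*f) = sqrt(2)*sqrt(f))
sqrt((-142 - u(9, 11)) + s(-19)) = sqrt((-142 - (40 + 8*9)) + sqrt(2)*sqrt(-19)) = sqrt((-142 - (40 + 72)) + sqrt(2)*(I*sqrt(19))) = sqrt((-142 - 1*112) + I*sqrt(38)) = sqrt((-142 - 112) + I*sqrt(38)) = sqrt(-254 + I*sqrt(38))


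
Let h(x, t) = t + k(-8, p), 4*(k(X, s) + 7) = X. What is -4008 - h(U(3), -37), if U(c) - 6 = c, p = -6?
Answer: -3962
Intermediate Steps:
U(c) = 6 + c
k(X, s) = -7 + X/4
h(x, t) = -9 + t (h(x, t) = t + (-7 + (¼)*(-8)) = t + (-7 - 2) = t - 9 = -9 + t)
-4008 - h(U(3), -37) = -4008 - (-9 - 37) = -4008 - 1*(-46) = -4008 + 46 = -3962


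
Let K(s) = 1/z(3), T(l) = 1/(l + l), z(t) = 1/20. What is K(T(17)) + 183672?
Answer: 183692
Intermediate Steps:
z(t) = 1/20
T(l) = 1/(2*l)
K(s) = 20 (K(s) = 1/(1/20) = 20)
K(T(17)) + 183672 = 20 + 183672 = 183692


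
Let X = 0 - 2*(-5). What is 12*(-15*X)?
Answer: -1800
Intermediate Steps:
X = 10 (X = 0 + 10 = 10)
12*(-15*X) = 12*(-15*10) = 12*(-150) = -1800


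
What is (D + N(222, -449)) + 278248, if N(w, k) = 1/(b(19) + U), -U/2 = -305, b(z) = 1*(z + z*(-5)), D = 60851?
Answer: 181078867/534 ≈ 3.3910e+5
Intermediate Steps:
b(z) = -4*z (b(z) = 1*(z - 5*z) = 1*(-4*z) = -4*z)
U = 610 (U = -2*(-305) = 610)
N(w, k) = 1/534 (N(w, k) = 1/(-4*19 + 610) = 1/(-76 + 610) = 1/534)
(D + N(222, -449)) + 278248 = (60851 + 1/534) + 278248 = 32494435/534 + 278248 = 181078867/534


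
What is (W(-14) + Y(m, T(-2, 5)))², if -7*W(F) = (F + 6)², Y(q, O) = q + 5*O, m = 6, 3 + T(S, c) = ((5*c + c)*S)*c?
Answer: 112933129/49 ≈ 2.3048e+6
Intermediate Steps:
T(S, c) = -3 + 6*S*c² (T(S, c) = -3 + ((5*c + c)*S)*c = -3 + ((6*c)*S)*c = -3 + (6*S*c)*c = -3 + 6*S*c²)
W(F) = -(6 + F)²/7 (W(F) = -(F + 6)²/7 = -(6 + F)²/7)
(W(-14) + Y(m, T(-2, 5)))² = (-(6 - 14)²/7 + (6 + 5*(-3 + 6*(-2)*5²)))² = (-⅐*(-8)² + (6 + 5*(-3 + 6*(-2)*25)))² = (-⅐*64 + (6 + 5*(-3 - 300)))² = (-64/7 + (6 + 5*(-303)))² = (-64/7 + (6 - 1515))² = (-64/7 - 1509)² = (-10627/7)² = 112933129/49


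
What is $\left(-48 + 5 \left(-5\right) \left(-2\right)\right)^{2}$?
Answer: $4$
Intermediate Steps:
$\left(-48 + 5 \left(-5\right) \left(-2\right)\right)^{2} = \left(-48 - -50\right)^{2} = \left(-48 + 50\right)^{2} = 2^{2} = 4$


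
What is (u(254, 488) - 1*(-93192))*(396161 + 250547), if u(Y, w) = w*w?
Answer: 214277641888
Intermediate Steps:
u(Y, w) = w²
(u(254, 488) - 1*(-93192))*(396161 + 250547) = (488² - 1*(-93192))*(396161 + 250547) = (238144 + 93192)*646708 = 331336*646708 = 214277641888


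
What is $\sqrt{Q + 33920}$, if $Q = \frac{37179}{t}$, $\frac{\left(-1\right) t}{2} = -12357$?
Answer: $\frac{\sqrt{255785646446}}{2746} \approx 184.18$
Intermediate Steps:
$t = 24714$ ($t = \left(-2\right) \left(-12357\right) = 24714$)
$Q = \frac{4131}{2746}$ ($Q = \frac{37179}{24714} = 37179 \cdot \frac{1}{24714} = \frac{4131}{2746} \approx 1.5044$)
$\sqrt{Q + 33920} = \sqrt{\frac{4131}{2746} + 33920} = \sqrt{\frac{93148451}{2746}} = \frac{\sqrt{255785646446}}{2746}$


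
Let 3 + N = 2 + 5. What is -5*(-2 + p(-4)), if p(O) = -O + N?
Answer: -30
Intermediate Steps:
N = 4 (N = -3 + (2 + 5) = -3 + 7 = 4)
p(O) = 4 - O (p(O) = -O + 4 = 4 - O)
-5*(-2 + p(-4)) = -5*(-2 + (4 - 1*(-4))) = -5*(-2 + (4 + 4)) = -5*(-2 + 8) = -5*6 = -30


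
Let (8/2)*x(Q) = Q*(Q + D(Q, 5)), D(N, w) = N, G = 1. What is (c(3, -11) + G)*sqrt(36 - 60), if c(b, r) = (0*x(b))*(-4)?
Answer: 2*I*sqrt(6) ≈ 4.899*I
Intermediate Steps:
x(Q) = Q**2/2 (x(Q) = (Q*(Q + Q))/4 = (Q*(2*Q))/4 = (2*Q**2)/4 = Q**2/2)
c(b, r) = 0 (c(b, r) = (0*(b**2/2))*(-4) = 0*(-4) = 0)
(c(3, -11) + G)*sqrt(36 - 60) = (0 + 1)*sqrt(36 - 60) = 1*sqrt(-24) = 1*(2*I*sqrt(6)) = 2*I*sqrt(6)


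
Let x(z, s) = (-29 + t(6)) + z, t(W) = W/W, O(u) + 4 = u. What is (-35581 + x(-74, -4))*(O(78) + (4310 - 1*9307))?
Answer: 175667409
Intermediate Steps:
O(u) = -4 + u
t(W) = 1
x(z, s) = -28 + z (x(z, s) = (-29 + 1) + z = -28 + z)
(-35581 + x(-74, -4))*(O(78) + (4310 - 1*9307)) = (-35581 + (-28 - 74))*((-4 + 78) + (4310 - 1*9307)) = (-35581 - 102)*(74 + (4310 - 9307)) = -35683*(74 - 4997) = -35683*(-4923) = 175667409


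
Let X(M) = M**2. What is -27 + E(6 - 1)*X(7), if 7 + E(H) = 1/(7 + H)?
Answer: -4391/12 ≈ -365.92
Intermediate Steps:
E(H) = -7 + 1/(7 + H)
-27 + E(6 - 1)*X(7) = -27 + ((-48 - 7*(6 - 1))/(7 + (6 - 1)))*7**2 = -27 + ((-48 - 7*5)/(7 + 5))*49 = -27 + ((-48 - 35)/12)*49 = -27 + ((1/12)*(-83))*49 = -27 - 83/12*49 = -27 - 4067/12 = -4391/12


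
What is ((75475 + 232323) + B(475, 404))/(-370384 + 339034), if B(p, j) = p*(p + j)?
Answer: -725323/31350 ≈ -23.136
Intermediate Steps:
B(p, j) = p*(j + p)
((75475 + 232323) + B(475, 404))/(-370384 + 339034) = ((75475 + 232323) + 475*(404 + 475))/(-370384 + 339034) = (307798 + 475*879)/(-31350) = (307798 + 417525)*(-1/31350) = 725323*(-1/31350) = -725323/31350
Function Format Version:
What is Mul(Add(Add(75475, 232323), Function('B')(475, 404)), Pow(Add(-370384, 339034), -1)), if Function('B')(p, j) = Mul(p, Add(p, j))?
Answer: Rational(-725323, 31350) ≈ -23.136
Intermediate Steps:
Function('B')(p, j) = Mul(p, Add(j, p))
Mul(Add(Add(75475, 232323), Function('B')(475, 404)), Pow(Add(-370384, 339034), -1)) = Mul(Add(Add(75475, 232323), Mul(475, Add(404, 475))), Pow(Add(-370384, 339034), -1)) = Mul(Add(307798, Mul(475, 879)), Pow(-31350, -1)) = Mul(Add(307798, 417525), Rational(-1, 31350)) = Mul(725323, Rational(-1, 31350)) = Rational(-725323, 31350)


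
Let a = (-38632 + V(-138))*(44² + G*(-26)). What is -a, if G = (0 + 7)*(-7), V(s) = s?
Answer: 124451700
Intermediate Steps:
G = -49 (G = 7*(-7) = -49)
a = -124451700 (a = (-38632 - 138)*(44² - 49*(-26)) = -38770*(1936 + 1274) = -38770*3210 = -124451700)
-a = -1*(-124451700) = 124451700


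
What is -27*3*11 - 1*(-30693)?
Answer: 29802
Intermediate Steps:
-27*3*11 - 1*(-30693) = -81*11 + 30693 = -891 + 30693 = 29802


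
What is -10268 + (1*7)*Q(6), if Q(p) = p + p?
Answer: -10184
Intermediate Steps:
Q(p) = 2*p
-10268 + (1*7)*Q(6) = -10268 + (1*7)*(2*6) = -10268 + 7*12 = -10268 + 84 = -10184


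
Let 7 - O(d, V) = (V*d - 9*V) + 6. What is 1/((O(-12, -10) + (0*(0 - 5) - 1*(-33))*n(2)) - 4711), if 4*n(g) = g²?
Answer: -1/4887 ≈ -0.00020462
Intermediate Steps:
n(g) = g²/4
O(d, V) = 1 + 9*V - V*d (O(d, V) = 7 - ((V*d - 9*V) + 6) = 7 - ((-9*V + V*d) + 6) = 7 - (6 - 9*V + V*d) = 7 + (-6 + 9*V - V*d) = 1 + 9*V - V*d)
1/((O(-12, -10) + (0*(0 - 5) - 1*(-33))*n(2)) - 4711) = 1/(((1 + 9*(-10) - 1*(-10)*(-12)) + (0*(0 - 5) - 1*(-33))*((¼)*2²)) - 4711) = 1/(((1 - 90 - 120) + (0*(-5) + 33)*((¼)*4)) - 4711) = 1/((-209 + (0 + 33)*1) - 4711) = 1/((-209 + 33*1) - 4711) = 1/((-209 + 33) - 4711) = 1/(-176 - 4711) = 1/(-4887) = -1/4887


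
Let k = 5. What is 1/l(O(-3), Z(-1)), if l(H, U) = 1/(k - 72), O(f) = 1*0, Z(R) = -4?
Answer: -67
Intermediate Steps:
O(f) = 0
l(H, U) = -1/67 (l(H, U) = 1/(5 - 72) = 1/(-67) = -1/67)
1/l(O(-3), Z(-1)) = 1/(-1/67) = -67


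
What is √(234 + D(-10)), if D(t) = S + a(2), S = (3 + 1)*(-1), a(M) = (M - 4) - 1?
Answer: √227 ≈ 15.067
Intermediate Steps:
a(M) = -5 + M (a(M) = (-4 + M) - 1 = -5 + M)
S = -4 (S = 4*(-1) = -4)
D(t) = -7 (D(t) = -4 + (-5 + 2) = -4 - 3 = -7)
√(234 + D(-10)) = √(234 - 7) = √227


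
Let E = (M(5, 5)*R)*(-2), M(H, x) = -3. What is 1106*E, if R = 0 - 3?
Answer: -19908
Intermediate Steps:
R = -3
E = -18 (E = -3*(-3)*(-2) = 9*(-2) = -18)
1106*E = 1106*(-18) = -19908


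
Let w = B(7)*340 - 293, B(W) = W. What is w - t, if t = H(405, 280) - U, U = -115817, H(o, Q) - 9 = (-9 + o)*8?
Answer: -116907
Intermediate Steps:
H(o, Q) = -63 + 8*o (H(o, Q) = 9 + (-9 + o)*8 = 9 + (-72 + 8*o) = -63 + 8*o)
w = 2087 (w = 7*340 - 293 = 2380 - 293 = 2087)
t = 118994 (t = (-63 + 8*405) - 1*(-115817) = (-63 + 3240) + 115817 = 3177 + 115817 = 118994)
w - t = 2087 - 1*118994 = 2087 - 118994 = -116907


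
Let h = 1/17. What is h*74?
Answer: 74/17 ≈ 4.3529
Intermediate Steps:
h = 1/17 ≈ 0.058824
h*74 = (1/17)*74 = 74/17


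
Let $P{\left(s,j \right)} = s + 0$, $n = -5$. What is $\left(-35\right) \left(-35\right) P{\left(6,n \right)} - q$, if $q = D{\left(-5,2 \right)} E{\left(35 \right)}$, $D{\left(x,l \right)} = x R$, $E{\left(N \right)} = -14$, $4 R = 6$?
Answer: $7245$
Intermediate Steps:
$P{\left(s,j \right)} = s$
$R = \frac{3}{2}$ ($R = \frac{1}{4} \cdot 6 = \frac{3}{2} \approx 1.5$)
$D{\left(x,l \right)} = \frac{3 x}{2}$ ($D{\left(x,l \right)} = x \frac{3}{2} = \frac{3 x}{2}$)
$q = 105$ ($q = \frac{3}{2} \left(-5\right) \left(-14\right) = \left(- \frac{15}{2}\right) \left(-14\right) = 105$)
$\left(-35\right) \left(-35\right) P{\left(6,n \right)} - q = \left(-35\right) \left(-35\right) 6 - 105 = 1225 \cdot 6 - 105 = 7350 - 105 = 7245$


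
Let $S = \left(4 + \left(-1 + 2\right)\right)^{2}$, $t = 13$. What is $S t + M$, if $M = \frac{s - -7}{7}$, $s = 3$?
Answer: $\frac{2285}{7} \approx 326.43$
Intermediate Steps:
$M = \frac{10}{7}$ ($M = \frac{3 - -7}{7} = \left(3 + 7\right) \frac{1}{7} = 10 \cdot \frac{1}{7} = \frac{10}{7} \approx 1.4286$)
$S = 25$ ($S = \left(4 + 1\right)^{2} = 5^{2} = 25$)
$S t + M = 25 \cdot 13 + \frac{10}{7} = 325 + \frac{10}{7} = \frac{2285}{7}$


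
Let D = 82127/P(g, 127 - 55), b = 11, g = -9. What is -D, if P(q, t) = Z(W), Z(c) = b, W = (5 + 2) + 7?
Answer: -82127/11 ≈ -7466.1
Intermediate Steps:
W = 14 (W = 7 + 7 = 14)
Z(c) = 11
P(q, t) = 11
D = 82127/11 ≈ 7466.1
-D = -1*82127/11 = -82127/11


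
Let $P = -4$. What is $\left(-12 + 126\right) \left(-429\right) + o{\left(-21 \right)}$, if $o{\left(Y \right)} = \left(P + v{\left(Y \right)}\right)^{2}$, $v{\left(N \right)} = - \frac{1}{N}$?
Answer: $- \frac{21560657}{441} \approx -48890.0$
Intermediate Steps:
$o{\left(Y \right)} = \left(-4 - \frac{1}{Y}\right)^{2}$
$\left(-12 + 126\right) \left(-429\right) + o{\left(-21 \right)} = \left(-12 + 126\right) \left(-429\right) + \frac{\left(1 + 4 \left(-21\right)\right)^{2}}{441} = 114 \left(-429\right) + \frac{\left(1 - 84\right)^{2}}{441} = -48906 + \frac{\left(-83\right)^{2}}{441} = -48906 + \frac{1}{441} \cdot 6889 = -48906 + \frac{6889}{441} = - \frac{21560657}{441}$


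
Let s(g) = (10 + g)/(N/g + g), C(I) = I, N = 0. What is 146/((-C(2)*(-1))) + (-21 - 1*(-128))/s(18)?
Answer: 1985/14 ≈ 141.79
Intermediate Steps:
s(g) = (10 + g)/g (s(g) = (10 + g)/(0/g + g) = (10 + g)/(0 + g) = (10 + g)/g)
146/((-C(2)*(-1))) + (-21 - 1*(-128))/s(18) = 146/((-1*2*(-1))) + (-21 - 1*(-128))/(((10 + 18)/18)) = 146/((-2*(-1))) + (-21 + 128)/(((1/18)*28)) = 146/2 + 107/(14/9) = 146*(1/2) + 107*(9/14) = 73 + 963/14 = 1985/14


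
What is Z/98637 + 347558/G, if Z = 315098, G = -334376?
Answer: 725297249/336549444 ≈ 2.1551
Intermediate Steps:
Z/98637 + 347558/G = 315098/98637 + 347558/(-334376) = 315098*(1/98637) + 347558*(-1/334376) = 45014/14091 - 173779/167188 = 725297249/336549444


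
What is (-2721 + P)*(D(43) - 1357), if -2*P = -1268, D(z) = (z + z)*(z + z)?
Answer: -12603393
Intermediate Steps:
D(z) = 4*z² (D(z) = (2*z)*(2*z) = 4*z²)
P = 634 (P = -½*(-1268) = 634)
(-2721 + P)*(D(43) - 1357) = (-2721 + 634)*(4*43² - 1357) = -2087*(4*1849 - 1357) = -2087*(7396 - 1357) = -2087*6039 = -12603393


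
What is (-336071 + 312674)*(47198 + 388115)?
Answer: -10185018261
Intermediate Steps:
(-336071 + 312674)*(47198 + 388115) = -23397*435313 = -10185018261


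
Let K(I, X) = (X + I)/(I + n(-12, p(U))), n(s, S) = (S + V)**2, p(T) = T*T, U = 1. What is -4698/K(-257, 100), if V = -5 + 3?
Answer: -1202688/157 ≈ -7660.4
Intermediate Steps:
V = -2
p(T) = T**2
n(s, S) = (-2 + S)**2 (n(s, S) = (S - 2)**2 = (-2 + S)**2)
K(I, X) = (I + X)/(1 + I) (K(I, X) = (X + I)/(I + (-2 + 1**2)**2) = (I + X)/(I + (-2 + 1)**2) = (I + X)/(I + (-1)**2) = (I + X)/(I + 1) = (I + X)/(1 + I))
-4698/K(-257, 100) = -4698*(1 - 257)/(-257 + 100) = -4698/(-157/(-256)) = -4698/((-1/256*(-157))) = -4698/157/256 = -4698*256/157 = -1202688/157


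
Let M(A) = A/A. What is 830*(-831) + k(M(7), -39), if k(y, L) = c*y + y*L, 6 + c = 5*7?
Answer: -689740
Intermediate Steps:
c = 29 (c = -6 + 5*7 = -6 + 35 = 29)
M(A) = 1
k(y, L) = 29*y + L*y (k(y, L) = 29*y + y*L = 29*y + L*y)
830*(-831) + k(M(7), -39) = 830*(-831) + 1*(29 - 39) = -689730 + 1*(-10) = -689730 - 10 = -689740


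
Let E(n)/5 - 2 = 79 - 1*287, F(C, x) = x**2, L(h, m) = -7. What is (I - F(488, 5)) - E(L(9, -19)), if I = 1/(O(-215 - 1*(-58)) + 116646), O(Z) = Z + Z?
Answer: 116913661/116332 ≈ 1005.0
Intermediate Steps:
O(Z) = 2*Z
E(n) = -1030 (E(n) = 10 + 5*(79 - 1*287) = 10 + 5*(79 - 287) = 10 + 5*(-208) = 10 - 1040 = -1030)
I = 1/116332 (I = 1/(2*(-215 - 1*(-58)) + 116646) = 1/(2*(-215 + 58) + 116646) = 1/(2*(-157) + 116646) = 1/(-314 + 116646) = 1/116332 ≈ 8.5961e-6)
(I - F(488, 5)) - E(L(9, -19)) = (1/116332 - 1*5**2) - 1*(-1030) = (1/116332 - 1*25) + 1030 = (1/116332 - 25) + 1030 = -2908299/116332 + 1030 = 116913661/116332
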